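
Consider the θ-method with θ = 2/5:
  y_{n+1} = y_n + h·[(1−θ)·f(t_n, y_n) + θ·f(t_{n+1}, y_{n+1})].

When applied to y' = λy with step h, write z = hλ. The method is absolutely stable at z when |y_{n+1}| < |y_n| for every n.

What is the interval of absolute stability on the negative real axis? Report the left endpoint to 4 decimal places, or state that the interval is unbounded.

z∈(-10.0000,0).

Test eqn y'=λy, z=hλ:
  y_{n+1} = y_n + z·[3/5·y_n + 2/5·y_{n+1}] ⇒ (1 − 2/5z)y_{n+1} = (1 + 3/5z)y_n
  ⇒ R(z) = (1 + 3/5z)/(1 − 2/5z).

Find x<0 with |R(x)|<1.
x=-1.26: |R|=0.1622
R=−1: 1+3/5x = −1+2/5x ⇒ -1/5x=2 ⇒ x=2/(-1/5)=-10.0000
Confirm numerically:
  x=-8.999: |R|=0.95647 <1
  x=-8.165: |R|=0.91397 <1
  x=-7.401: |R|=0.86875 <1
  x=-6.107: |R|=0.77385 <1
  x=-10.553: |R|=1.02118 >1
  x=-10.441: |R|=1.01704 >1
So |R|<1 on (-10.0000, 0).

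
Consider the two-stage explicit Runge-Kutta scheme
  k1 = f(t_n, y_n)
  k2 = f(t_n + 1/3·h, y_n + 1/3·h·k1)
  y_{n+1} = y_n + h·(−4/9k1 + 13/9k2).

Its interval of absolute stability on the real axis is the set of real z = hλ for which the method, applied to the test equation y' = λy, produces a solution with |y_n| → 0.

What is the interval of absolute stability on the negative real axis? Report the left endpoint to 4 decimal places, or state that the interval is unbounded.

With y'=λy (z=hλ):
  k1=λy_n ⇒ h·k1=z·y_n;  k2=λ(1+1/3z)y_n ⇒ h·k2=z(1+1/3z)y_n
  y_{n+1}/y_n = 1 − 4/9z + 13/9z(1+1/3z) = 1 + z + 13/27z²
  R(z) = 1 + z + 13/27z².

Solve |R(x)|<1 on ℝ⁻.
x=-1.46: |R|=0.5663
R=1: x+13/27x²=0 ⇒ x=−27/13=-2.0769; min R=1−1/(4·13/27)=0.4808>−1
Confirm numerically:
  x=-1.617: |R|=0.64192 <1
  x=-1.290: |R|=0.51123 <1
  x=-1.109: |R|=0.48316 <1
  x=-0.882: |R|=0.49256 <1
  x=-2.301: |R|=1.24825 >1
  x=-2.283: |R|=1.22652 >1
  x=-2.147: |R|=1.07244 >1
Stable set (-2.0769, 0).

z∈(-2.0769,0).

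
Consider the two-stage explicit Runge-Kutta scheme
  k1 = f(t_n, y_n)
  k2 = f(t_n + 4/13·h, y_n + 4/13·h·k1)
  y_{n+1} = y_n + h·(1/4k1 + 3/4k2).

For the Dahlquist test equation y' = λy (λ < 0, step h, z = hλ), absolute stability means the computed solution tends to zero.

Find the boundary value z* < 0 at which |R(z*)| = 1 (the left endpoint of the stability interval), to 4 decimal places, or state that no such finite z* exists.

Test eqn y'=λy, z=hλ:
  k1=λy_n ⇒ h·k1=z·y_n;  k2=λ(1+4/13z)y_n ⇒ h·k2=z(1+4/13z)y_n
  y_{n+1}/y_n = 1 + 1/4z + 3/4z(1+4/13z) = 1 + z + 3/13z²
  R(z) = 1 + z + 3/13z².

Boundary: |R(x)|=1, x<0.
x=-1.74: |R|=0.0413
R=1: x+3/13x²=0 ⇒ x=−13/3=-4.3333; min R=1−1/(4·3/13)=-0.0833>−1
Confirm numerically:
  x=-3.224: |R|=0.17466 <1
  x=-2.140: |R|=0.08317 <1
  x=-2.073: |R|=0.08131 <1
  x=-4.477: |R|=1.14843 >1
  x=-4.416: |R|=1.08424 >1
So |R|<1 on (-4.3333, 0).

left endpoint -4.3333.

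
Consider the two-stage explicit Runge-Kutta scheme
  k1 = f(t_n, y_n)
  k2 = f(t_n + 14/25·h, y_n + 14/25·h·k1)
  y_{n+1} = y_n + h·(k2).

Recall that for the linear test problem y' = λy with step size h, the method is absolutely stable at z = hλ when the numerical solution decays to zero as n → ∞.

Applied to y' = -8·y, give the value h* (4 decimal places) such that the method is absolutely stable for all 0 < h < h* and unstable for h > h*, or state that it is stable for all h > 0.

(-1.7857,0); λ=-8 ⇒ h* = (25/14)/8 = 0.2232.

Set f=λy, z=hλ:
  k1=λy_n ⇒ h·k1=z·y_n;  k2=λ(1+14/25z)y_n ⇒ h·k2=z(1+14/25z)y_n
  y_{n+1}/y_n = 1 + z(1+14/25z) = 1 + z + 14/25z²
  so R(z) = 1 + z + 14/25z².

Find x<0 with |R(x)|<1.
x=-0.42: |R|=0.6788
R=1: x+14/25x²=0 ⇒ x=−25/14=-1.7857; min R=1−1/(4·14/25)=0.5536>−1
Confirm numerically:
  x=-1.629: |R|=0.85704 <1
  x=-1.537: |R|=0.78593 <1
  x=-1.037: |R|=0.56521 <1
  x=-2.142: |R|=1.42737 >1
  x=-1.924: |R|=1.14899 >1
  x=-1.920: |R|=1.14438 >1
So |R|<1 on (-1.7857, 0).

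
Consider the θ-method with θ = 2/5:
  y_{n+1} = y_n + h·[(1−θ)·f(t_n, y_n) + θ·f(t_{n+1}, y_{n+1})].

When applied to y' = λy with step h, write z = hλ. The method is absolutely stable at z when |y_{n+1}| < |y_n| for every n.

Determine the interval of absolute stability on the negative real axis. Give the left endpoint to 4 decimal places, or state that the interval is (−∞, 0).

With y'=λy (z=hλ):
  y_{n+1} = y_n + z·[3/5·y_n + 2/5·y_{n+1}] ⇒ (1 − 2/5z)y_{n+1} = (1 + 3/5z)y_n
  R(z) = (1 + 3/5z)/(1 − 2/5z).

Find x<0 with |R(x)|<1.
x=-0.78: |R|=0.4055
R=−1: 1+3/5x = −1+2/5x ⇒ -1/5x=2 ⇒ x=2/(-1/5)=-10.0000
Confirm numerically:
  x=-7.281: |R|=0.86101 <1
  x=-6.976: |R|=0.84044 <1
  x=-5.551: |R|=0.72370 <1
  x=-4.159: |R|=0.56142 <1
  x=-10.422: |R|=1.01633 >1
  x=-10.332: |R|=1.01294 >1
  x=-10.118: |R|=1.00468 >1
Stable set (-10.0000, 0).

(-10.0000, 0).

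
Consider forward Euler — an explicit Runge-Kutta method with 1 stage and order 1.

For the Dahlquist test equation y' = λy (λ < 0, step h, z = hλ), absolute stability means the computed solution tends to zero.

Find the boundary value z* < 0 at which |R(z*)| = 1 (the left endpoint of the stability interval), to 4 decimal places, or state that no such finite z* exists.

z* = -2.0000.

With y'=λy (z=hλ):
  order 1, 1-stage ⇒ R(z)=1+z
  (e.g. R(-1.65)=-0.65000, |R|=0.65000)

Boundary: |R(x)|=1, x<0.
x=-1.65: |R|=0.6500
|R(-2.21)|=1.2100 |R(-1.8)|=0.8000 |R(-0.64)|=0.3600
Bisect:
  x_lo=-2.4512 |R|=1.4512  x_hi=-0.1603 |R|=0.8397
  mid=-1.30578 |R|=0.30578 →hi
  mid=-1.87851 |R|=0.87851 →hi
  mid=-2.16487 |R|=1.16487 →lo
  mid=-2.02169 |R|=1.02169 →lo
  mid=-1.95010 |R|=0.95010 →hi
  mid=-1.98590 |R|=0.98590 →hi
  mid=-2.00379 |R|=1.00379 →lo
  mid=-1.99485 |R|=0.99485 →hi
  ...
  [-2.00002,-1.99988] ⇒ x*=-2.0000
Interval (-2.0000, 0).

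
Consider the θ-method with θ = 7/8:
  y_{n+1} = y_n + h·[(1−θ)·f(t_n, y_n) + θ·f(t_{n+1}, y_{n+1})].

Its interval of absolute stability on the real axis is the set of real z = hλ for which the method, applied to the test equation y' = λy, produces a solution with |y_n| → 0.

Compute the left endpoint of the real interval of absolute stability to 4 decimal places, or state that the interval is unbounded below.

unbounded; (−∞, 0).

Test eqn y'=λy, z=hλ:
  y_{n+1} = y_n + z·[1/8·y_n + 7/8·y_{n+1}] ⇒ (1 − 7/8z)y_{n+1} = (1 + 1/8z)y_n
  R(z) = (1 + 1/8z)/(1 − 7/8z).

Need |R(x)|<1, x<0.
x=-0.43: |R|=0.6876
x=-2: |R|=0.2727
x=-10: |R|=0.0256
x=-100: |R|=0.1299
θ=7/8≥1/2 ⇒ |1+1/8x|<|1−7/8x| ∀x<0 ⇒ interval (−∞,0).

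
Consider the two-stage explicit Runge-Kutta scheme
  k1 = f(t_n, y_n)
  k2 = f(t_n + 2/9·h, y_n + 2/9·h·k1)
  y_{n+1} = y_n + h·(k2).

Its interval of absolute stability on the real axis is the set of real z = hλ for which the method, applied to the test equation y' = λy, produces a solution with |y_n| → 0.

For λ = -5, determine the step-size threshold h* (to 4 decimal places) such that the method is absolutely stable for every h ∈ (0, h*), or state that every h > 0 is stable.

(-4.5000,0); λ=-5 ⇒ h* = (9/2)/5 = 0.9000.

On y'=λy, z=hλ:
  k1=λy_n ⇒ h·k1=z·y_n;  k2=λ(1+2/9z)y_n ⇒ h·k2=z(1+2/9z)y_n
  y_{n+1}/y_n = 1 + z(1+2/9z) = 1 + z + 2/9z²
  so R(z) = 1 + z + 2/9z².

Need |R(x)|<1, x<0.
x=-0.9: |R|=0.2800
R=1: x+2/9x²=0 ⇒ x=−9/2=-4.5000; min R=1−1/(4·2/9)=-0.1250>−1
Confirm numerically:
  x=-4.121: |R|=0.65292 <1
  x=-3.734: |R|=0.36439 <1
  x=-3.727: |R|=0.35978 <1
  x=-2.999: |R|=0.00033 <1
  x=-4.643: |R|=1.14754 >1
  x=-4.543: |R|=1.04341 >1
Interval (-4.5000, 0).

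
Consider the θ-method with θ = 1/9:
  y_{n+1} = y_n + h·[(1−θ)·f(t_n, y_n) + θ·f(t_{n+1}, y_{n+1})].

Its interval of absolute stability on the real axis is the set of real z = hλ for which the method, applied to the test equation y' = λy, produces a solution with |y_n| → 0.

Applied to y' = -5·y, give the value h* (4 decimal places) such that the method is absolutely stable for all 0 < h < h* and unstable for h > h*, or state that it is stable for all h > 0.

(-2.5714,0); λ=-5 ⇒ h* = (18/7)/5 = 0.5143.

On y'=λy, z=hλ:
  y_{n+1} = y_n + z·[8/9·y_n + 1/9·y_{n+1}] ⇒ (1 − 1/9z)y_{n+1} = (1 + 8/9z)y_n
  so R(z) = (1 + 8/9z)/(1 − 1/9z).

Find x<0 with |R(x)|<1.
x=-1.34: |R|=0.1663
R=−1: 1+8/9x = −1+1/9x ⇒ -7/9x=2 ⇒ x=2/(-7/9)=-2.5714
Confirm numerically:
  x=-1.924: |R|=0.58513 <1
  x=-1.764: |R|=0.47492 <1
  x=-1.076: |R|=0.03890 <1
  x=-3.085: |R|=1.29748 >1
  x=-2.919: |R|=1.20413 >1
Stable set (-2.5714, 0).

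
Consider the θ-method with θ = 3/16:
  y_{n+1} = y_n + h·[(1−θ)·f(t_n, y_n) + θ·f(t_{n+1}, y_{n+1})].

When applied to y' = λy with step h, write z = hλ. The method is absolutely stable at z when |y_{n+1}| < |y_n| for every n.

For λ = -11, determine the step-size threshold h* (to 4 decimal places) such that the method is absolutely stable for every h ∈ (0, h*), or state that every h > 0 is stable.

(-3.2000,0); λ=-11 ⇒ h* = (16/5)/11 = 0.2909.

With y'=λy (z=hλ):
  y_{n+1} = y_n + z·[13/16·y_n + 3/16·y_{n+1}] ⇒ (1 − 3/16z)y_{n+1} = (1 + 13/16z)y_n
  so R(z) = (1 + 13/16z)/(1 − 3/16z).

Need |R(x)|<1, x<0.
x=-1.13: |R|=0.0676
R=−1: 1+13/16x = −1+3/16x ⇒ -5/8x=2 ⇒ x=2/(-5/8)=-3.2000
Confirm numerically:
  x=-3.157: |R|=0.98312 <1
  x=-2.271: |R|=0.59278 <1
  x=-1.791: |R|=0.34076 <1
  x=-3.469: |R|=1.10187 >1
  x=-3.306: |R|=1.04090 >1
So |R|<1 on (-3.2000, 0).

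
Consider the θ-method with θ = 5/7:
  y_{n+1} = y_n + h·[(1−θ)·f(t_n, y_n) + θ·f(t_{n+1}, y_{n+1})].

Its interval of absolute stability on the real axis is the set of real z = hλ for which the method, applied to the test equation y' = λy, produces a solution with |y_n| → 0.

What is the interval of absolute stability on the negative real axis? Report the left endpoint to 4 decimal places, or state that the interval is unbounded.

With y'=λy (z=hλ):
  y_{n+1} = y_n + z·[2/7·y_n + 5/7·y_{n+1}] ⇒ (1 − 5/7z)y_{n+1} = (1 + 2/7z)y_n
  R(z) = (1 + 2/7z)/(1 − 5/7z).

Boundary: |R(x)|=1, x<0.
x=-1.63: |R|=0.2469
x=-2: |R|=0.1765
x=-10: |R|=0.2281
x=-100: |R|=0.3807
θ=5/7≥1/2 ⇒ |1+2/7x|<|1−5/7x| ∀x<0 ⇒ stable on all of ℝ⁻.

interval (−∞, 0).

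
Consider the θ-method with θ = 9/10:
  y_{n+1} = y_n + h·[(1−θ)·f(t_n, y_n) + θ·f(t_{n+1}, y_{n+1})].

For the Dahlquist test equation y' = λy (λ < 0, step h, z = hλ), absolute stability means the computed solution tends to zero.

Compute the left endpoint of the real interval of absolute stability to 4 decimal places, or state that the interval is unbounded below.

unbounded; (−∞, 0).

Set f=λy, z=hλ:
  y_{n+1} = y_n + z·[1/10·y_n + 9/10·y_{n+1}] ⇒ (1 − 9/10z)y_{n+1} = (1 + 1/10z)y_n
  R(z) = (1 + 1/10z)/(1 − 9/10z).

Find x<0 with |R(x)|<1.
x=-1.28: |R|=0.4052
x=-2: |R|=0.2857
x=-10: |R|=0.0000
x=-100: |R|=0.0989
θ=9/10≥1/2 ⇒ |1+1/10x|<|1−9/10x| ∀x<0 ⇒ interval (−∞,0).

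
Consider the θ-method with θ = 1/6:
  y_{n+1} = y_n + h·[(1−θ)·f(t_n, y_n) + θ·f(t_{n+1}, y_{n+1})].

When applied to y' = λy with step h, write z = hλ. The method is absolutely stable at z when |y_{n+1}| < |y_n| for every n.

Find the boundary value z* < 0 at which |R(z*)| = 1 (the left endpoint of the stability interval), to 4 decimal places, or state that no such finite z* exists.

Set f=λy, z=hλ:
  y_{n+1} = y_n + z·[5/6·y_n + 1/6·y_{n+1}] ⇒ (1 − 1/6z)y_{n+1} = (1 + 5/6z)y_n
  R(z) = (1 + 5/6z)/(1 − 1/6z).

Find x<0 with |R(x)|<1.
x=-1.73: |R|=0.3428
R=−1: 1+5/6x = −1+1/6x ⇒ -2/3x=2 ⇒ x=2/(-2/3)=-3.0000
Confirm numerically:
  x=-2.706: |R|=0.86492 <1
  x=-2.423: |R|=0.72599 <1
  x=-1.693: |R|=0.32042 <1
  x=-1.209: |R|=0.00624 <1
  x=-3.165: |R|=1.07201 >1
  x=-3.093: |R|=1.04091 >1
Interval (-3.0000, 0).

left endpoint -3.0000.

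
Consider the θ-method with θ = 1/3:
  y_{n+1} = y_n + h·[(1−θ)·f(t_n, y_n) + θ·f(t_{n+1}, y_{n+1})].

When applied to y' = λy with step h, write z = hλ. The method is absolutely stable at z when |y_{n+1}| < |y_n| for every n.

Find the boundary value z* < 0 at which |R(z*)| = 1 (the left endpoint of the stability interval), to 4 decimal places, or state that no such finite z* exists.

left endpoint -6.0000.

With y'=λy (z=hλ):
  y_{n+1} = y_n + z·[2/3·y_n + 1/3·y_{n+1}] ⇒ (1 − 1/3z)y_{n+1} = (1 + 2/3z)y_n
  Hence R(z) = (1 + 2/3z)/(1 − 1/3z).

Boundary: |R(x)|=1, x<0.
x=-1.21: |R|=0.1378
R=−1: 1+2/3x = −1+1/3x ⇒ -1/3x=2 ⇒ x=2/(-1/3)=-6.0000
Confirm numerically:
  x=-4.892: |R|=0.85960 <1
  x=-4.687: |R|=0.82919 <1
  x=-3.831: |R|=0.68248 <1
  x=-6.327: |R|=1.03506 >1
  x=-6.087: |R|=1.00957 >1
Stable set (-6.0000, 0).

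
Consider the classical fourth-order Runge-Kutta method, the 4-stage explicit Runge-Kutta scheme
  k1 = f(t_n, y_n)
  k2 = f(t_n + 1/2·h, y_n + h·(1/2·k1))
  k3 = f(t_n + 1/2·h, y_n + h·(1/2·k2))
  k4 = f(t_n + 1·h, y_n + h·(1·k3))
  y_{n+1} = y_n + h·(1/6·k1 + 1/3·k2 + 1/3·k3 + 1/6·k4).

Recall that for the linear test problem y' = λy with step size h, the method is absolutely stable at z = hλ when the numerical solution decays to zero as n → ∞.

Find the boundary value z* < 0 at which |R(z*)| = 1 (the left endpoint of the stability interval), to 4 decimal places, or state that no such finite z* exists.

Test eqn y'=λy, z=hλ:
  order 4, 4-stage ⇒ R(z)=1+z+z^2/2+z^3/6+z^4/24
  (e.g. R(-0.52)=0.59481, |R|=0.59481)

Solve |R(x)|<1 on ℝ⁻.
x=-0.52: |R|=0.5948
|R(-2.55)|=0.6995 |R(-1.87)|=0.2981 |R(-1.16)|=0.3281
Bisect:
  x_lo=-3.3096 |R|=2.1244  x_hi=-0.2824 |R|=0.7540
  mid=-1.79603 |R|=0.28480 →hi
  mid=-2.55283 |R|=0.70247 →hi
  mid=-2.93123 |R|=1.24327 →lo
  mid=-2.74203 |R|=0.93671 →hi
  mid=-2.83663 |R|=1.08020 →lo
  mid=-2.78933 |R|=1.00611 →lo
  mid=-2.76568 |R|=0.97083 →hi
  mid=-2.77751 |R|=0.98833 →hi
  mid=-2.78342 |R|=0.99718 →hi
  ...
  [-2.78545,-2.78527] ⇒ x*=-2.7853
Stable set (-2.7853, 0).

left endpoint -2.7853.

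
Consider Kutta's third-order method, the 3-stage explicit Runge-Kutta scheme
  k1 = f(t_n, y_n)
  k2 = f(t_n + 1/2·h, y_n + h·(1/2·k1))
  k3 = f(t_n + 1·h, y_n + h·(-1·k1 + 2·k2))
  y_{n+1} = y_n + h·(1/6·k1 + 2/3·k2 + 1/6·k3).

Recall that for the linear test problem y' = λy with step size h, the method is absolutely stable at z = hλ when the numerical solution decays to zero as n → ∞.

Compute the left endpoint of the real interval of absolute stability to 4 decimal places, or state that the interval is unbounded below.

Set f=λy, z=hλ:
  order 3, 3-stage ⇒ R(z)=1+z+z^2/2+z^3/6
  (e.g. R(-0.66)=0.50988, |R|=0.50988)

Solve |R(x)|<1 on ℝ⁻.
x=-0.66: |R|=0.5099
|R(-2.88)|=1.7141 |R(-1.67)|=0.0518 |R(-1.38)|=0.1342
Bisect:
  x_lo=-3.3997 |R|=3.1695  x_hi=-0.1474 |R|=0.8629
  mid=-1.77355 |R|=0.13059 →hi
  mid=-2.58660 |R|=1.12563 →lo
  mid=-2.18008 |R|=0.53060 →hi
  mid=-2.38334 |R|=0.79954 →hi
  mid=-2.48497 |R|=0.95491 →hi
  mid=-2.53579 |R|=1.03829 →lo
  mid=-2.51038 |R|=0.99611 →hi
  mid=-2.52308 |R|=1.01708 →lo
  mid=-2.51673 |R|=1.00657 →lo
  ...
  [-2.51276,-2.51256] ⇒ x*=-2.5127
Interval (-2.5127, 0).

left endpoint -2.5127.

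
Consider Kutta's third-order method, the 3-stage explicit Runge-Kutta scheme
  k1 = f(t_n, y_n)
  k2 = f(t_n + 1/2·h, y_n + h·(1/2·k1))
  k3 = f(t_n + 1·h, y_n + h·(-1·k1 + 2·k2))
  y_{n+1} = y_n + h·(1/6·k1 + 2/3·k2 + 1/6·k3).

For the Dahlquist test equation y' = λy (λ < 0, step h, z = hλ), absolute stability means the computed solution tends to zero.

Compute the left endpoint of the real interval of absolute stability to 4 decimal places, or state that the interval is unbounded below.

Set f=λy, z=hλ:
  order 3, 3-stage ⇒ R(z)=1+z+z^2/2+z^3/6
  (e.g. R(-1.15)=0.25777, |R|=0.25777)

Solve |R(x)|<1 on ℝ⁻.
x=-1.15: |R|=0.2578
|R(-2.91)|=1.7830 |R(-2.18)|=0.5305 |R(-0.98)|=0.3433
Bisect:
  x_lo=-3.2120 |R|=2.5764  x_hi=-0.2633 |R|=0.7684
  mid=-1.73761 |R|=0.10236 →hi
  mid=-2.47479 |R|=0.93867 →hi
  mid=-2.84337 |R|=1.63233 →lo
  mid=-2.65908 |R|=1.25732 →lo
  mid=-2.56693 |R|=1.09134 →lo
  mid=-2.52086 |R|=1.01339 →lo
  mid=-2.49782 |R|=0.97563 →hi
  mid=-2.50934 |R|=0.99441 →hi
  mid=-2.51510 |R|=1.00387 →lo
  ...
  [-2.51276,-2.51258] ⇒ x*=-2.5127
So |R|<1 on (-2.5127, 0).

z* = -2.5127.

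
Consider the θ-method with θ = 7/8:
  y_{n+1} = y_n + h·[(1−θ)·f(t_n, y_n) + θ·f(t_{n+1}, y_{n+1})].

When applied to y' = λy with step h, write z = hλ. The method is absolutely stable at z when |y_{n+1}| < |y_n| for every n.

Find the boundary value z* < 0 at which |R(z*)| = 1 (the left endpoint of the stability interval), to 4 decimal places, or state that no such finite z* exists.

unbounded; (−∞, 0).

Test eqn y'=λy, z=hλ:
  y_{n+1} = y_n + z·[1/8·y_n + 7/8·y_{n+1}] ⇒ (1 − 7/8z)y_{n+1} = (1 + 1/8z)y_n
  ⇒ R(z) = (1 + 1/8z)/(1 − 7/8z).

Boundary: |R(x)|=1, x<0.
x=-1.4: |R|=0.3708
x=-2: |R|=0.2727
x=-10: |R|=0.0256
x=-100: |R|=0.1299
θ=7/8≥1/2 ⇒ |1+1/8x|<|1−7/8x| ∀x<0 ⇒ stable on all of ℝ⁻.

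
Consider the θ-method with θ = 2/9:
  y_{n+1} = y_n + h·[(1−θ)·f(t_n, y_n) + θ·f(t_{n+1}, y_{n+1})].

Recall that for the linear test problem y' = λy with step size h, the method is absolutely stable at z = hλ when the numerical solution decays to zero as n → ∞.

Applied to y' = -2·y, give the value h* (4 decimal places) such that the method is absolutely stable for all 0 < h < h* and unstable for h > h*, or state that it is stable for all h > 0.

(-3.6000,0); λ=-2 ⇒ h* = (18/5)/2 = 1.8000.

With y'=λy (z=hλ):
  y_{n+1} = y_n + z·[7/9·y_n + 2/9·y_{n+1}] ⇒ (1 − 2/9z)y_{n+1} = (1 + 7/9z)y_n
  R(z) = (1 + 7/9z)/(1 − 2/9z).

Need |R(x)|<1, x<0.
x=-1.46: |R|=0.1023
R=−1: 1+7/9x = −1+2/9x ⇒ -5/9x=2 ⇒ x=2/(-5/9)=-3.6000
Confirm numerically:
  x=-3.208: |R|=0.87286 <1
  x=-2.350: |R|=0.54380 <1
  x=-2.071: |R|=0.41828 <1
  x=-1.530: |R|=0.14179 <1
  x=-4.177: |R|=1.16624 >1
  x=-4.045: |R|=1.13019 >1
  x=-3.654: |R|=1.01656 >1
So |R|<1 on (-3.6000, 0).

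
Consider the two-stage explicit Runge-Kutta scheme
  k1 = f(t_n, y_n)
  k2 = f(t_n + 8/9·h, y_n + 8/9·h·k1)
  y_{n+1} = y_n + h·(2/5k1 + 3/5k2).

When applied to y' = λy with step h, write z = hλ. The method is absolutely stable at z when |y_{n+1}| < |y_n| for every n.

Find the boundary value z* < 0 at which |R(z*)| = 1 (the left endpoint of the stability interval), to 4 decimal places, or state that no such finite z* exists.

left endpoint -1.8750.

Set f=λy, z=hλ:
  k1=λy_n ⇒ h·k1=z·y_n;  k2=λ(1+8/9z)y_n ⇒ h·k2=z(1+8/9z)y_n
  y_{n+1}/y_n = 1 + 2/5z + 3/5z(1+8/9z) = 1 + z + 8/15z²
  so R(z) = 1 + z + 8/15z².

Need |R(x)|<1, x<0.
x=-1.35: |R|=0.6220
R=1: x+8/15x²=0 ⇒ x=−15/8=-1.8750; min R=1−1/(4·8/15)=0.5312>−1
Confirm numerically:
  x=-1.813: |R|=0.94005 <1
  x=-1.209: |R|=0.57056 <1
  x=-1.177: |R|=0.56184 <1
  x=-2.395: |R|=1.66421 >1
  x=-2.187: |R|=1.36392 >1
Interval (-1.8750, 0).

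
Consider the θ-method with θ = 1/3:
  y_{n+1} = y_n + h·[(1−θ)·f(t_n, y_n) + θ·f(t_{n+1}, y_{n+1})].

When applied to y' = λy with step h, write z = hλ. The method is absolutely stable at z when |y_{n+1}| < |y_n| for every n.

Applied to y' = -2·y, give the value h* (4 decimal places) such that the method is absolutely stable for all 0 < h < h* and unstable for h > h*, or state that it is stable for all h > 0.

Test eqn y'=λy, z=hλ:
  y_{n+1} = y_n + z·[2/3·y_n + 1/3·y_{n+1}] ⇒ (1 − 1/3z)y_{n+1} = (1 + 2/3z)y_n
  so R(z) = (1 + 2/3z)/(1 − 1/3z).

Need |R(x)|<1, x<0.
x=-0.37: |R|=0.6706
R=−1: 1+2/3x = −1+1/3x ⇒ -1/3x=2 ⇒ x=2/(-1/3)=-6.0000
Confirm numerically:
  x=-5.031: |R|=0.87934 <1
  x=-4.737: |R|=0.83676 <1
  x=-4.403: |R|=0.78428 <1
  x=-2.519: |R|=0.36927 <1
  x=-6.297: |R|=1.03195 >1
  x=-6.106: |R|=1.01164 >1
  x=-6.074: |R|=1.00816 >1
Stable set (-6.0000, 0).

(-6.0000,0); λ=-2 ⇒ h* = (6)/2 = 3.0000.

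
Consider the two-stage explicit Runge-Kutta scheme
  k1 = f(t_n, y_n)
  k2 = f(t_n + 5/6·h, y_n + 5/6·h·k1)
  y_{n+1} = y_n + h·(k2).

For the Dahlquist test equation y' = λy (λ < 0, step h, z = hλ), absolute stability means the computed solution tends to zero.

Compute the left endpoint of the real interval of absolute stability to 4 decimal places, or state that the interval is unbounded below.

left endpoint -1.2000.

Set f=λy, z=hλ:
  k1=λy_n ⇒ h·k1=z·y_n;  k2=λ(1+5/6z)y_n ⇒ h·k2=z(1+5/6z)y_n
  y_{n+1}/y_n = 1 + z(1+5/6z) = 1 + z + 5/6z²
  so R(z) = 1 + z + 5/6z².

Need |R(x)|<1, x<0.
x=-1.22: |R|=1.0203
R=1: x+5/6x²=0 ⇒ x=−6/5=-1.2000; min R=1−1/(4·5/6)=0.7000>−1
Confirm numerically:
  x=-1.042: |R|=0.86280 <1
  x=-0.766: |R|=0.72296 <1
  x=-0.593: |R|=0.70004 <1
  x=-1.671: |R|=1.65587 >1
  x=-1.290: |R|=1.09675 >1
  x=-1.278: |R|=1.08307 >1
Interval (-1.2000, 0).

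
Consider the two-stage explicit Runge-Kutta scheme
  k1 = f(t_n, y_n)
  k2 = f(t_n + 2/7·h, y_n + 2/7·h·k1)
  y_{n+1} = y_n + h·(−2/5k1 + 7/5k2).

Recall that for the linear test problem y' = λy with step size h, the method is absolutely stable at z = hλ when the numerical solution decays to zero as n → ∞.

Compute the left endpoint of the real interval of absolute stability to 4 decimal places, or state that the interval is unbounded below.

z* = -2.5000.

With y'=λy (z=hλ):
  k1=λy_n ⇒ h·k1=z·y_n;  k2=λ(1+2/7z)y_n ⇒ h·k2=z(1+2/7z)y_n
  y_{n+1}/y_n = 1 − 2/5z + 7/5z(1+2/7z) = 1 + z + 2/5z²
  ⇒ R(z) = 1 + z + 2/5z².

Solve |R(x)|<1 on ℝ⁻.
x=-0.83: |R|=0.4456
R=1: x+2/5x²=0 ⇒ x=−5/2=-2.5000; min R=1−1/(4·2/5)=0.3750>−1
Confirm numerically:
  x=-2.330: |R|=0.84156 <1
  x=-1.838: |R|=0.51330 <1
  x=-1.715: |R|=0.46149 <1
  x=-1.012: |R|=0.39766 <1
  x=-3.044: |R|=1.66237 >1
  x=-2.813: |R|=1.35219 >1
So |R|<1 on (-2.5000, 0).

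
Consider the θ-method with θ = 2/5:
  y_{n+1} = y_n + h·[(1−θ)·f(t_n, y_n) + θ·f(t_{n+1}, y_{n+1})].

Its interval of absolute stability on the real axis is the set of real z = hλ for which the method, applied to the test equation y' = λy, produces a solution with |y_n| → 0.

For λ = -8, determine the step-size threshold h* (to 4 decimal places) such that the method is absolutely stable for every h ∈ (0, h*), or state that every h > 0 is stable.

(-10.0000,0); λ=-8 ⇒ h* = (10)/8 = 1.2500.

With y'=λy (z=hλ):
  y_{n+1} = y_n + z·[3/5·y_n + 2/5·y_{n+1}] ⇒ (1 − 2/5z)y_{n+1} = (1 + 3/5z)y_n
  so R(z) = (1 + 3/5z)/(1 − 2/5z).

Boundary: |R(x)|=1, x<0.
x=-1.33: |R|=0.1319
R=−1: 1+3/5x = −1+2/5x ⇒ -1/5x=2 ⇒ x=2/(-1/5)=-10.0000
Confirm numerically:
  x=-7.393: |R|=0.86824 <1
  x=-5.087: |R|=0.67622 <1
  x=-4.026: |R|=0.54229 <1
  x=-10.062: |R|=1.00247 >1
  x=-10.032: |R|=1.00128 >1
Stable set (-10.0000, 0).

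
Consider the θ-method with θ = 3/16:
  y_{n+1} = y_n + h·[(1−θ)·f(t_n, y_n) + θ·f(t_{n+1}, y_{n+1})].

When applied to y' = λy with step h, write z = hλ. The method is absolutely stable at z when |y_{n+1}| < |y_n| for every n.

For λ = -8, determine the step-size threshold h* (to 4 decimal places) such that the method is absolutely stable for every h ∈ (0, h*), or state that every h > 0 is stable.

With y'=λy (z=hλ):
  y_{n+1} = y_n + z·[13/16·y_n + 3/16·y_{n+1}] ⇒ (1 − 3/16z)y_{n+1} = (1 + 13/16z)y_n
  R(z) = (1 + 13/16z)/(1 − 3/16z).

Boundary: |R(x)|=1, x<0.
x=-0.75: |R|=0.3425
R=−1: 1+13/16x = −1+3/16x ⇒ -5/8x=2 ⇒ x=2/(-5/8)=-3.2000
Confirm numerically:
  x=-2.693: |R|=0.78944 <1
  x=-2.602: |R|=0.74880 <1
  x=-2.530: |R|=0.71598 <1
  x=-3.793: |R|=1.21659 >1
  x=-3.715: |R|=1.18972 >1
Stable set (-3.2000, 0).

(-3.2000,0); λ=-8 ⇒ h* = (16/5)/8 = 0.4000.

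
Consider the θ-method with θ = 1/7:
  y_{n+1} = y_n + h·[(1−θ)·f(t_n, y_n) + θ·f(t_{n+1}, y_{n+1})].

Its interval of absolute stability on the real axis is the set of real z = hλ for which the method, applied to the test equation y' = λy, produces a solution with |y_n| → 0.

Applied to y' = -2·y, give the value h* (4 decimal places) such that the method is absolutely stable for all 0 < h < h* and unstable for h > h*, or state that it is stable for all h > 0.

On y'=λy, z=hλ:
  y_{n+1} = y_n + z·[6/7·y_n + 1/7·y_{n+1}] ⇒ (1 − 1/7z)y_{n+1} = (1 + 6/7z)y_n
  ⇒ R(z) = (1 + 6/7z)/(1 − 1/7z).

Need |R(x)|<1, x<0.
x=-1.77: |R|=0.4128
R=−1: 1+6/7x = −1+1/7x ⇒ -5/7x=2 ⇒ x=2/(-5/7)=-2.8000
Confirm numerically:
  x=-2.471: |R|=0.82631 <1
  x=-2.006: |R|=0.55918 <1
  x=-1.533: |R|=0.25759 <1
  x=-3.222: |R|=1.20642 >1
  x=-3.099: |R|=1.14803 >1
So |R|<1 on (-2.8000, 0).

(-2.8000,0); λ=-2 ⇒ h* = (14/5)/2 = 1.4000.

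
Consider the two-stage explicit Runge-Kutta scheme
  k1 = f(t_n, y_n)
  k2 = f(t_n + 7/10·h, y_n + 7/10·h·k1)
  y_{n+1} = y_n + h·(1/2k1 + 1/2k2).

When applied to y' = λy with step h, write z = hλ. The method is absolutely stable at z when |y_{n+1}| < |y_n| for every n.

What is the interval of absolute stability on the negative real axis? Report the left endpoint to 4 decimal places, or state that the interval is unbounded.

On y'=λy, z=hλ:
  k1=λy_n ⇒ h·k1=z·y_n;  k2=λ(1+7/10z)y_n ⇒ h·k2=z(1+7/10z)y_n
  y_{n+1}/y_n = 1 + 1/2z + 1/2z(1+7/10z) = 1 + z + 7/20z²
  Hence R(z) = 1 + z + 7/20z².

Find x<0 with |R(x)|<1.
x=-1.44: |R|=0.2858
R=1: x+7/20x²=0 ⇒ x=−20/7=-2.8571; min R=1−1/(4·7/20)=0.2857>−1
Confirm numerically:
  x=-2.275: |R|=0.53647 <1
  x=-2.252: |R|=0.52303 <1
  x=-1.910: |R|=0.36684 <1
  x=-1.489: |R|=0.28699 <1
  x=-3.293: |R|=1.50235 >1
  x=-3.141: |R|=1.31206 >1
  x=-3.092: |R|=1.25416 >1
So |R|<1 on (-2.8571, 0).

(-2.8571, 0).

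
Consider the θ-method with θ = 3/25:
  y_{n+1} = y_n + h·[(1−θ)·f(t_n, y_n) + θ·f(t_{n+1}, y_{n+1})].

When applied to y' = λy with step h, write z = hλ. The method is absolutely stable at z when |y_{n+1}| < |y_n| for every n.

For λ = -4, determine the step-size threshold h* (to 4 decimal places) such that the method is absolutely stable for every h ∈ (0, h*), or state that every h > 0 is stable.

On y'=λy, z=hλ:
  y_{n+1} = y_n + z·[22/25·y_n + 3/25·y_{n+1}] ⇒ (1 − 3/25z)y_{n+1} = (1 + 22/25z)y_n
  R(z) = (1 + 22/25z)/(1 − 3/25z).

Need |R(x)|<1, x<0.
x=-0.53: |R|=0.5017
R=−1: 1+22/25x = −1+3/25x ⇒ -19/25x=2 ⇒ x=2/(-19/25)=-2.6316
Confirm numerically:
  x=-2.374: |R|=0.84764 <1
  x=-1.568: |R|=0.31969 <1
  x=-1.086: |R|=0.03921 <1
  x=-3.216: |R|=1.32048 >1
  x=-3.197: |R|=1.31057 >1
Interval (-2.6316, 0).

(-2.6316,0); λ=-4 ⇒ h* = (50/19)/4 = 0.6579.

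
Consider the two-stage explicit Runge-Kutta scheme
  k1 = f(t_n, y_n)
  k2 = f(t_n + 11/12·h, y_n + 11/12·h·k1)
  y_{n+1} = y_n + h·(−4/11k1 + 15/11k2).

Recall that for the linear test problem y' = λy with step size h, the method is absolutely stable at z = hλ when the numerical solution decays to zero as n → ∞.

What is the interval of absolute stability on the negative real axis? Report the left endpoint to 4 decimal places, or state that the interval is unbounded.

With y'=λy (z=hλ):
  k1=λy_n ⇒ h·k1=z·y_n;  k2=λ(1+11/12z)y_n ⇒ h·k2=z(1+11/12z)y_n
  y_{n+1}/y_n = 1 − 4/11z + 15/11z(1+11/12z) = 1 + z + 5/4z²
  Hence R(z) = 1 + z + 5/4z².

Find x<0 with |R(x)|<1.
x=-1.14: |R|=1.4845
R=1: x+5/4x²=0 ⇒ x=−4/5=-0.8000; min R=1−1/(4·5/4)=0.8000>−1
Confirm numerically:
  x=-0.774: |R|=0.97485 <1
  x=-0.734: |R|=0.93944 <1
  x=-0.692: |R|=0.90658 <1
  x=-0.441: |R|=0.80210 <1
  x=-1.337: |R|=1.89746 >1
  x=-0.862: |R|=1.06681 >1
So |R|<1 on (-0.8000, 0).

z∈(-0.8000,0).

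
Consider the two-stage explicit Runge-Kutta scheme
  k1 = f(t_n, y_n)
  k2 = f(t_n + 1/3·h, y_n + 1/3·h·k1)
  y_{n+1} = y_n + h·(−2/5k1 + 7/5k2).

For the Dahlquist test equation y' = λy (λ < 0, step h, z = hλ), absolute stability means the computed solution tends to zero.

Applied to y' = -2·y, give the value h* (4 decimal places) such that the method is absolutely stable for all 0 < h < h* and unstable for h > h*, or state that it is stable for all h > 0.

With y'=λy (z=hλ):
  k1=λy_n ⇒ h·k1=z·y_n;  k2=λ(1+1/3z)y_n ⇒ h·k2=z(1+1/3z)y_n
  y_{n+1}/y_n = 1 − 2/5z + 7/5z(1+1/3z) = 1 + z + 7/15z²
  R(z) = 1 + z + 7/15z².

Find x<0 with |R(x)|<1.
x=-0.39: |R|=0.6810
R=1: x+7/15x²=0 ⇒ x=−15/7=-2.1429; min R=1−1/(4·7/15)=0.4643>−1
Confirm numerically:
  x=-1.511: |R|=0.55446 <1
  x=-1.008: |R|=0.46616 <1
  x=-0.999: |R|=0.46673 <1
  x=-2.715: |R|=1.72490 >1
  x=-2.424: |R|=1.31803 >1
  x=-2.370: |R|=1.25122 >1
Stable set (-2.1429, 0).

(-2.1429,0); λ=-2 ⇒ h* = (15/7)/2 = 1.0714.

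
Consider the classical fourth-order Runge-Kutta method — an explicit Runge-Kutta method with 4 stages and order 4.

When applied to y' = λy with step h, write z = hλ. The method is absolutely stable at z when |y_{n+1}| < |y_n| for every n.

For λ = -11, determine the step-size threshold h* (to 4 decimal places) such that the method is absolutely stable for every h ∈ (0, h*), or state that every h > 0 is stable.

Test eqn y'=λy, z=hλ:
  order 4, 4-stage ⇒ R(z)=1+z+z^2/2+z^3/6+z^4/24
  (e.g. R(-0.99)=0.37836, |R|=0.37836)

Boundary: |R(x)|=1, x<0.
x=-0.99: |R|=0.3784
|R(-3)|=1.3750 |R(-2.31)|=0.4901 |R(-1.6)|=0.2704
Bisect:
  x_lo=-3.5015 |R|=2.7369  x_hi=-0.1653 |R|=0.8476
  mid=-1.83338 |R|=0.29094 →hi
  mid=-2.66742 |R|=0.83635 →hi
  mid=-3.08444 |R|=1.55301 →lo
  mid=-2.87593 |R|=1.14548 →lo
  mid=-2.77168 |R|=0.97967 →hi
  mid=-2.82381 |R|=1.05963 →lo
  mid=-2.79774 |R|=1.01893 →lo
  ...
  [-2.78532,-2.78512] ⇒ x*=-2.7853
Interval (-2.7853, 0).

(-2.7853,0); λ=-11 ⇒ h* = 0.2532.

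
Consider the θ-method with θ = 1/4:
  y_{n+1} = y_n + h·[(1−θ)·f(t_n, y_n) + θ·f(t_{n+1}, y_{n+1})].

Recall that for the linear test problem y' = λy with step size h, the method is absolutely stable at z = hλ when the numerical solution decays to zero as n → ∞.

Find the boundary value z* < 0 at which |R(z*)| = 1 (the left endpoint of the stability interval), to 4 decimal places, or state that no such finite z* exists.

On y'=λy, z=hλ:
  y_{n+1} = y_n + z·[3/4·y_n + 1/4·y_{n+1}] ⇒ (1 − 1/4z)y_{n+1} = (1 + 3/4z)y_n
  ⇒ R(z) = (1 + 3/4z)/(1 − 1/4z).

Find x<0 with |R(x)|<1.
x=-0.69: |R|=0.4115
R=−1: 1+3/4x = −1+1/4x ⇒ -1/2x=2 ⇒ x=2/(-1/2)=-4.0000
Confirm numerically:
  x=-2.891: |R|=0.67813 <1
  x=-2.501: |R|=0.53884 <1
  x=-2.143: |R|=0.39541 <1
  x=-4.236: |R|=1.05731 >1
  x=-4.195: |R|=1.04759 >1
  x=-4.067: |R|=1.01661 >1
So |R|<1 on (-4.0000, 0).

left endpoint -4.0000.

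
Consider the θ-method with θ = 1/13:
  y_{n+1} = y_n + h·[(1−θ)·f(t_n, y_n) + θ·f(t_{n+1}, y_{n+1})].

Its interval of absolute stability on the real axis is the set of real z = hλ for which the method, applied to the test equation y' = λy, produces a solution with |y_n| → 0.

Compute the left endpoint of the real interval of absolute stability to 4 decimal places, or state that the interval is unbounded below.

left endpoint -2.3636.

On y'=λy, z=hλ:
  y_{n+1} = y_n + z·[12/13·y_n + 1/13·y_{n+1}] ⇒ (1 − 1/13z)y_{n+1} = (1 + 12/13z)y_n
  Hence R(z) = (1 + 12/13z)/(1 − 1/13z).

Solve |R(x)|<1 on ℝ⁻.
x=-0.62: |R|=0.4082
R=−1: 1+12/13x = −1+1/13x ⇒ -11/13x=2 ⇒ x=2/(-11/13)=-2.3636
Confirm numerically:
  x=-2.257: |R|=0.92312 <1
  x=-2.079: |R|=0.79236 <1
  x=-1.106: |R|=0.01928 <1
  x=-1.097: |R|=0.01163 <1
  x=-2.607: |R|=1.17153 >1
  x=-2.567: |R|=1.14370 >1
  x=-2.503: |R|=1.09888 >1
So |R|<1 on (-2.3636, 0).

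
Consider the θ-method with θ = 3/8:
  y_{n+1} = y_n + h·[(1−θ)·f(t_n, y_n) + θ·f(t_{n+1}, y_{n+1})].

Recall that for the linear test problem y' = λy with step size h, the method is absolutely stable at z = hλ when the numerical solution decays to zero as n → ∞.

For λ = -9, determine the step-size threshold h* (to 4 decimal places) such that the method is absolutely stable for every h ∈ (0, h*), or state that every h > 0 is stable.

On y'=λy, z=hλ:
  y_{n+1} = y_n + z·[5/8·y_n + 3/8·y_{n+1}] ⇒ (1 − 3/8z)y_{n+1} = (1 + 5/8z)y_n
  ⇒ R(z) = (1 + 5/8z)/(1 − 3/8z).

Solve |R(x)|<1 on ℝ⁻.
x=-0.73: |R|=0.4269
R=−1: 1+5/8x = −1+3/8x ⇒ -1/4x=2 ⇒ x=2/(-1/4)=-8.0000
Confirm numerically:
  x=-7.626: |R|=0.97578 <1
  x=-7.427: |R|=0.96215 <1
  x=-5.424: |R|=0.78774 <1
  x=-8.307: |R|=1.01865 >1
  x=-8.145: |R|=1.00894 >1
Interval (-8.0000, 0).

(-8.0000,0); λ=-9 ⇒ h* = (8)/9 = 0.8889.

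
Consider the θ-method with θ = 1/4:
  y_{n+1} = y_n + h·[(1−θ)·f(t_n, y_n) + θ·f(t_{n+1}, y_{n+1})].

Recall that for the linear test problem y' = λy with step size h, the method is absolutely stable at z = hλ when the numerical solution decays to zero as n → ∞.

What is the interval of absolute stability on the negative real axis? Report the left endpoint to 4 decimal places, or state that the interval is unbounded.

(-4.0000, 0).

With y'=λy (z=hλ):
  y_{n+1} = y_n + z·[3/4·y_n + 1/4·y_{n+1}] ⇒ (1 − 1/4z)y_{n+1} = (1 + 3/4z)y_n
  ⇒ R(z) = (1 + 3/4z)/(1 − 1/4z).

Boundary: |R(x)|=1, x<0.
x=-1.13: |R|=0.1189
R=−1: 1+3/4x = −1+1/4x ⇒ -1/2x=2 ⇒ x=2/(-1/2)=-4.0000
Confirm numerically:
  x=-3.754: |R|=0.93655 <1
  x=-2.694: |R|=0.60980 <1
  x=-2.220: |R|=0.42765 <1
  x=-4.478: |R|=1.11276 >1
  x=-4.425: |R|=1.10089 >1
  x=-4.068: |R|=1.01686 >1
Interval (-4.0000, 0).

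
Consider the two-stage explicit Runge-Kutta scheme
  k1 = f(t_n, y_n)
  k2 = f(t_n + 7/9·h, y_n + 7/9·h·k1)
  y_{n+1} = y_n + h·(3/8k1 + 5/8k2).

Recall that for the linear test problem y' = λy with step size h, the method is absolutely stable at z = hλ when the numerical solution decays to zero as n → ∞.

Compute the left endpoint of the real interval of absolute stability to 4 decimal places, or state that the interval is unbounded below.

z* = -2.0571.

On y'=λy, z=hλ:
  k1=λy_n ⇒ h·k1=z·y_n;  k2=λ(1+7/9z)y_n ⇒ h·k2=z(1+7/9z)y_n
  y_{n+1}/y_n = 1 + 3/8z + 5/8z(1+7/9z) = 1 + z + 35/72z²
  Hence R(z) = 1 + z + 35/72z².

Boundary: |R(x)|=1, x<0.
x=-0.88: |R|=0.4964
R=1: x+35/72x²=0 ⇒ x=−72/35=-2.0571; min R=1−1/(4·35/72)=0.4857>−1
Confirm numerically:
  x=-1.929: |R|=0.87984 <1
  x=-1.570: |R|=0.62822 <1
  x=-1.145: |R|=0.49230 <1
  x=-2.630: |R|=1.73238 >1
  x=-2.542: |R|=1.59914 >1
  x=-2.111: |R|=1.05527 >1
Stable set (-2.0571, 0).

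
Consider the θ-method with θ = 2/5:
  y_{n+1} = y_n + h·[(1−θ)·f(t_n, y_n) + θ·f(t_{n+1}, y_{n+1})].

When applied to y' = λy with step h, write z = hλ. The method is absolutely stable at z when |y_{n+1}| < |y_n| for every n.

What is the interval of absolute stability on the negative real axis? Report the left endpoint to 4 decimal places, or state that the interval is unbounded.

With y'=λy (z=hλ):
  y_{n+1} = y_n + z·[3/5·y_n + 2/5·y_{n+1}] ⇒ (1 − 2/5z)y_{n+1} = (1 + 3/5z)y_n
  so R(z) = (1 + 3/5z)/(1 − 2/5z).

Find x<0 with |R(x)|<1.
x=-0.98: |R|=0.2960
R=−1: 1+3/5x = −1+2/5x ⇒ -1/5x=2 ⇒ x=2/(-1/5)=-10.0000
Confirm numerically:
  x=-9.165: |R|=0.96421 <1
  x=-6.870: |R|=0.83298 <1
  x=-5.834: |R|=0.75006 <1
  x=-10.496: |R|=1.01908 >1
  x=-10.413: |R|=1.01599 >1
  x=-10.129: |R|=1.00511 >1
Stable set (-10.0000, 0).

z∈(-10.0000,0).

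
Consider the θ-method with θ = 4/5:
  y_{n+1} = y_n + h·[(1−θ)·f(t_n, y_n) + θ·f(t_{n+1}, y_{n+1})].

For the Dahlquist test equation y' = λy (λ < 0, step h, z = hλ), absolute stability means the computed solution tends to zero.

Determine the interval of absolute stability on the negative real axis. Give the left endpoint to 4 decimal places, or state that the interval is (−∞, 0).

unbounded; (−∞, 0).

With y'=λy (z=hλ):
  y_{n+1} = y_n + z·[1/5·y_n + 4/5·y_{n+1}] ⇒ (1 − 4/5z)y_{n+1} = (1 + 1/5z)y_n
  R(z) = (1 + 1/5z)/(1 − 4/5z).

Find x<0 with |R(x)|<1.
x=-1.66: |R|=0.2869
x=-2: |R|=0.2308
x=-10: |R|=0.1111
x=-100: |R|=0.2346
θ=4/5≥1/2 ⇒ |1+1/5x|<|1−4/5x| ∀x<0 ⇒ interval (−∞,0).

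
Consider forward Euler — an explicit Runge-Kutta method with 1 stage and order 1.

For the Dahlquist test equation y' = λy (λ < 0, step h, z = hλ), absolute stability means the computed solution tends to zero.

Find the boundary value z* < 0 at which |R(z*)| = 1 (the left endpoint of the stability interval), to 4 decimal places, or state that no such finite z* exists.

left endpoint -2.0000.

On y'=λy, z=hλ:
  order 1, 1-stage ⇒ R(z)=1+z
  (e.g. R(-1.74)=-0.74000, |R|=0.74000)

Solve |R(x)|<1 on ℝ⁻.
x=-1.74: |R|=0.7400
|R(-2.4)|=1.4000 |R(-1.96)|=0.9600 |R(-1.13)|=0.1300
Bisect:
  x_lo=-2.5304 |R|=1.5304  x_hi=-0.3709 |R|=0.6291
  mid=-1.45064 |R|=0.45064 →hi
  mid=-1.99053 |R|=0.99053 →hi
  mid=-2.26047 |R|=1.26047 →lo
  mid=-2.12550 |R|=1.12550 →lo
  mid=-2.05801 |R|=1.05801 →lo
  mid=-2.02427 |R|=1.02427 →lo
  mid=-2.00740 |R|=1.00740 →lo
  mid=-1.99896 |R|=0.99896 →hi
  mid=-2.00318 |R|=1.00318 →lo
  mid=-2.00107 |R|=1.00107 →lo
  ...
  [-2.00002,-1.99988] ⇒ x*=-2.0000
Interval (-2.0000, 0).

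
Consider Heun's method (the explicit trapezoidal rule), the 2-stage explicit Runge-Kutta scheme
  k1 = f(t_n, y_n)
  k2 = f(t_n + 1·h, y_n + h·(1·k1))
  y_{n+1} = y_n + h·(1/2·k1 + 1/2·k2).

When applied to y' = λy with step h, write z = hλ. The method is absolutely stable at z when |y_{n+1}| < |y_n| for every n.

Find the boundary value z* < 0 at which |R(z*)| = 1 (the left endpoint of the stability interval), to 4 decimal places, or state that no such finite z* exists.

z* = -2.0000.

Test eqn y'=λy, z=hλ:
  order 2, 2-stage ⇒ R(z)=1+z+z^2/2
  (e.g. R(-0.7)=0.54500, |R|=0.54500)

Find x<0 with |R(x)|<1.
x=-0.7: |R|=0.5450
|R(-2.37)|=1.4385 |R(-1.13)|=0.5085 |R(-0.56)|=0.5968
Bisect:
  x_lo=-2.5303 |R|=1.6709  x_hi=-0.3405 |R|=0.7174
  mid=-1.43540 |R|=0.59479 →hi
  mid=-1.98283 |R|=0.98298 →hi
  mid=-2.25655 |R|=1.28946 →lo
  mid=-2.11969 |R|=1.12686 →lo
  mid=-2.05126 |R|=1.05258 →lo
  mid=-2.01705 |R|=1.01719 →lo
  mid=-1.99994 |R|=0.99994 →hi
  mid=-2.00849 |R|=1.00853 →lo
  mid=-2.00422 |R|=1.00423 →lo
  mid=-2.00208 |R|=1.00208 →lo
  ...
  [-2.00007,-1.99994] ⇒ x*=-2.0000
Interval (-2.0000, 0).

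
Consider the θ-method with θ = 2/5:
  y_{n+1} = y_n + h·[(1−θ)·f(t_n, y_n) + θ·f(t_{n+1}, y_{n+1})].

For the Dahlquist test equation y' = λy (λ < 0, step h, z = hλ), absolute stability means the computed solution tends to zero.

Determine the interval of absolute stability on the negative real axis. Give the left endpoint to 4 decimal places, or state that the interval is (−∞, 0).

(-10.0000, 0).

With y'=λy (z=hλ):
  y_{n+1} = y_n + z·[3/5·y_n + 2/5·y_{n+1}] ⇒ (1 − 2/5z)y_{n+1} = (1 + 3/5z)y_n
  ⇒ R(z) = (1 + 3/5z)/(1 − 2/5z).

Boundary: |R(x)|=1, x<0.
x=-1.04: |R|=0.2655
R=−1: 1+3/5x = −1+2/5x ⇒ -1/5x=2 ⇒ x=2/(-1/5)=-10.0000
Confirm numerically:
  x=-9.238: |R|=0.96754 <1
  x=-7.914: |R|=0.89985 <1
  x=-4.801: |R|=0.64395 <1
  x=-10.284: |R|=1.01111 >1
  x=-10.264: |R|=1.01034 >1
  x=-10.089: |R|=1.00353 >1
So |R|<1 on (-10.0000, 0).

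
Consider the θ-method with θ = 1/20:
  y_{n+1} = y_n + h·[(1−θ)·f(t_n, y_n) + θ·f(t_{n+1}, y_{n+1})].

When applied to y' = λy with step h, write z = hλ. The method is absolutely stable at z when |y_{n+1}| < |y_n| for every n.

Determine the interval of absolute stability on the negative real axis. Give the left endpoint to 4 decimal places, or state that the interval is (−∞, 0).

Test eqn y'=λy, z=hλ:
  y_{n+1} = y_n + z·[19/20·y_n + 1/20·y_{n+1}] ⇒ (1 − 1/20z)y_{n+1} = (1 + 19/20z)y_n
  so R(z) = (1 + 19/20z)/(1 − 1/20z).

Need |R(x)|<1, x<0.
x=-1.41: |R|=0.3171
R=−1: 1+19/20x = −1+1/20x ⇒ -9/10x=2 ⇒ x=2/(-9/10)=-2.2222
Confirm numerically:
  x=-1.938: |R|=0.76680 <1
  x=-1.935: |R|=0.76430 <1
  x=-1.907: |R|=0.74100 <1
  x=-2.726: |R|=1.39901 >1
  x=-2.558: |R|=1.26793 >1
  x=-2.534: |R|=1.24905 >1
Interval (-2.2222, 0).

z∈(-2.2222,0).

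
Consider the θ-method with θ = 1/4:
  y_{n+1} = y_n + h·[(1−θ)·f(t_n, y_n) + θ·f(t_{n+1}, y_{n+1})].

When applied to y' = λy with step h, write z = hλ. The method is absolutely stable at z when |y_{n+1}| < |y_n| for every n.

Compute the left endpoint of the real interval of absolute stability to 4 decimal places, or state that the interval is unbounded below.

On y'=λy, z=hλ:
  y_{n+1} = y_n + z·[3/4·y_n + 1/4·y_{n+1}] ⇒ (1 − 1/4z)y_{n+1} = (1 + 3/4z)y_n
  R(z) = (1 + 3/4z)/(1 − 1/4z).

Need |R(x)|<1, x<0.
x=-0.93: |R|=0.2454
R=−1: 1+3/4x = −1+1/4x ⇒ -1/2x=2 ⇒ x=2/(-1/2)=-4.0000
Confirm numerically:
  x=-3.793: |R|=0.94688 <1
  x=-3.056: |R|=0.73243 <1
  x=-2.329: |R|=0.47195 <1
  x=-2.181: |R|=0.41142 <1
  x=-4.443: |R|=1.10494 >1
  x=-4.420: |R|=1.09976 >1
  x=-4.092: |R|=1.02274 >1
So |R|<1 on (-4.0000, 0).

z* = -4.0000.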